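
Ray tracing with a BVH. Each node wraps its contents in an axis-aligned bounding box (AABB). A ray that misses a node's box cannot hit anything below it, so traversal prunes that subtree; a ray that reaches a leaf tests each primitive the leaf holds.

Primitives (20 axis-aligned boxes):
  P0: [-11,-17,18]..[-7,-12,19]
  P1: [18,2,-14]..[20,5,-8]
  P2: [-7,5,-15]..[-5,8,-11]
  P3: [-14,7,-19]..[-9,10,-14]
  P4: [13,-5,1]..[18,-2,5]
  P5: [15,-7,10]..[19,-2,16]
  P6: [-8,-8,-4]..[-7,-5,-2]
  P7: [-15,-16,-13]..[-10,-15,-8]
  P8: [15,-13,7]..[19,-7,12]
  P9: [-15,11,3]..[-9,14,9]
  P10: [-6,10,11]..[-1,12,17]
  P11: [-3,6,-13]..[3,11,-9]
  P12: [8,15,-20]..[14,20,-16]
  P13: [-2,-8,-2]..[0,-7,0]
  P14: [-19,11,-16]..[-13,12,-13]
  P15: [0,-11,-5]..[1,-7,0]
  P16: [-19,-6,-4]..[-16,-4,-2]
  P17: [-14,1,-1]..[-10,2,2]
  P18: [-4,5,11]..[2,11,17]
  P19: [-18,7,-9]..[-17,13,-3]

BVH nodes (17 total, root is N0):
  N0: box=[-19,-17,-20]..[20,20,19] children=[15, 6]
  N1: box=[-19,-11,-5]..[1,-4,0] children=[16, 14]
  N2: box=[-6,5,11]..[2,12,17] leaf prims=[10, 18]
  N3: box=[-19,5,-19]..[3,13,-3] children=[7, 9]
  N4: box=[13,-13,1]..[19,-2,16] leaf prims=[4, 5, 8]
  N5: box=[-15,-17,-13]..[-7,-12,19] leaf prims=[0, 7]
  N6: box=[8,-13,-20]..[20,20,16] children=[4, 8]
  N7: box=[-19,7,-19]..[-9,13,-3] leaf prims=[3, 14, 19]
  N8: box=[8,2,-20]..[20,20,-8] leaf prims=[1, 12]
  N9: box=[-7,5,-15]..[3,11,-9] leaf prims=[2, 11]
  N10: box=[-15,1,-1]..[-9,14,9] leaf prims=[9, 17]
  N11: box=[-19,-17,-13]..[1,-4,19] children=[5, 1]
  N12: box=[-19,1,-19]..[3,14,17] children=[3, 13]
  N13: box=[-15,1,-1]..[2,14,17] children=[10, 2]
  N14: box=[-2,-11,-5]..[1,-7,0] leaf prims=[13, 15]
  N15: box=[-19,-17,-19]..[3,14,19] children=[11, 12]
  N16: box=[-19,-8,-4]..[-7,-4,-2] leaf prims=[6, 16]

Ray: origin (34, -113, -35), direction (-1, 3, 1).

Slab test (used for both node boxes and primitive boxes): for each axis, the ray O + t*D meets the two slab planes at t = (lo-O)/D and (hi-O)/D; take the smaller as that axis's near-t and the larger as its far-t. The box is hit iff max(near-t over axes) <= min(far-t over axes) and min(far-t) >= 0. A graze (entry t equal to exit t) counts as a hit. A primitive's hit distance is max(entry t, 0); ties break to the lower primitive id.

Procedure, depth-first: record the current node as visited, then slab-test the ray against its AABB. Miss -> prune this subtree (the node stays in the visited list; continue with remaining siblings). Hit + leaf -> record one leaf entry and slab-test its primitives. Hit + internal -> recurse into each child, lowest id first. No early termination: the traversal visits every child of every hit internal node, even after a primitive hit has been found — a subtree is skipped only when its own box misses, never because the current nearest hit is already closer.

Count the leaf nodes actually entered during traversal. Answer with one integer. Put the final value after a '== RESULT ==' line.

Trace the traversal:
N0 x:[14,53] y:[32,133/3] z:[15,54] -> hit [32,133/3], descend [6, 15]
  N6 x:[14,26] y:[100/3,133/3] z:[15,51] -> miss, prune
  N15 x:[31,53] y:[32,127/3] z:[16,54] -> hit [32,127/3], descend [11, 12]
    N11 x:[33,53] y:[32,109/3] z:[22,54] -> hit [33,109/3], descend [1, 5]
      N1 x:[33,53] y:[34,109/3] z:[30,35] -> hit [34,35], descend [14, 16]
        N14 x:[33,36] y:[34,106/3] z:[30,35] -> hit [34,35] leaf, test {P13@t=35, P15@t=34}
        N16 x:[41,53] y:[35,109/3] z:[31,33] -> miss, prune
      N5 x:[41,49] y:[32,101/3] z:[22,54] -> miss, prune
    N12 x:[31,53] y:[38,127/3] z:[16,52] -> hit [38,127/3], descend [3, 13]
      N3 x:[31,53] y:[118/3,42] z:[16,32] -> miss, prune
      N13 x:[32,49] y:[38,127/3] z:[34,52] -> hit [38,127/3], descend [2, 10]
        N2 x:[32,40] y:[118/3,125/3] z:[46,52] -> miss, prune
        N10 x:[43,49] y:[38,127/3] z:[34,44] -> miss, prune

order=[0, 6, 15, 11, 1, 14, 16, 5, 12, 3, 13, 2, 10]  |boxes|=13  |leaves|=1  hit=P15

== RESULT ==
1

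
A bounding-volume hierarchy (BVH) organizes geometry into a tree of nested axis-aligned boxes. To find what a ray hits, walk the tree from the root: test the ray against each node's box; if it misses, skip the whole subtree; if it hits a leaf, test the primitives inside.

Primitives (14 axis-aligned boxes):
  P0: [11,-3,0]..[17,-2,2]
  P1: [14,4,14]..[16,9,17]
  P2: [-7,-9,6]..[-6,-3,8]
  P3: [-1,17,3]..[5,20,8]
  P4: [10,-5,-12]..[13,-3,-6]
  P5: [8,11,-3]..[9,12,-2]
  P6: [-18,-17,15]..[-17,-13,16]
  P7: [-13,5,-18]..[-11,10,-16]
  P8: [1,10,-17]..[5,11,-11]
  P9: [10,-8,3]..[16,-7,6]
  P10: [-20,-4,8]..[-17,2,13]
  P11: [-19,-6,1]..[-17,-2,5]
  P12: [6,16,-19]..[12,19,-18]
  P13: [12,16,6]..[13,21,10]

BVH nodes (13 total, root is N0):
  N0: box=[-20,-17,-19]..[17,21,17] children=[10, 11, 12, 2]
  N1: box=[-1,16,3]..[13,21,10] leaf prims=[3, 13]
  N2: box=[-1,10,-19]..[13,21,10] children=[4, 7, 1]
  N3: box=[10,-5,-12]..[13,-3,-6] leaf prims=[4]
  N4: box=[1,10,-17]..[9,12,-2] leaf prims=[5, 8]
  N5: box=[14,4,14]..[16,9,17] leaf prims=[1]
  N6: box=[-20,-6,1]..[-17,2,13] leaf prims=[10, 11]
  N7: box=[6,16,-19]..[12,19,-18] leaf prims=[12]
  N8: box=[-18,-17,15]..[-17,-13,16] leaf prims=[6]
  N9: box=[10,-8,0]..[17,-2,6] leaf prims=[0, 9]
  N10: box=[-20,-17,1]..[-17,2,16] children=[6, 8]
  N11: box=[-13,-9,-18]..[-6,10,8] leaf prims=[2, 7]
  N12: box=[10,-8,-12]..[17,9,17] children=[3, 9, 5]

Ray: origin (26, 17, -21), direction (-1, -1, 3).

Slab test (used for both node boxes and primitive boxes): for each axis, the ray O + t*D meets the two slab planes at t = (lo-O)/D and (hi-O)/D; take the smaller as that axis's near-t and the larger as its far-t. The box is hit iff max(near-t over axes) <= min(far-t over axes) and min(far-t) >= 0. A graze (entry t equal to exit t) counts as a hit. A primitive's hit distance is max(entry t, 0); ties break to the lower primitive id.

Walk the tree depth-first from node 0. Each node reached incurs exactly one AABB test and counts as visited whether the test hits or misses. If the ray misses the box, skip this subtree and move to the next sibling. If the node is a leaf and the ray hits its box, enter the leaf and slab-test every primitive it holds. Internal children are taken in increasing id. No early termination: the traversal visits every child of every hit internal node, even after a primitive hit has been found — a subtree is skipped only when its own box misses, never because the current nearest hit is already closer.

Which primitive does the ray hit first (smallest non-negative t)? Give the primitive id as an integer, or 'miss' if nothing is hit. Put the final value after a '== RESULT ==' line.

Traverse from the root:
N0 x:[9,46] y:[-4,34] z:[2/3,38/3] -> hit [9,38/3], descend [2, 10, 11, 12]
  N2 x:[13,27] y:[-4,7] z:[2/3,31/3] -> miss, prune
  N10 x:[43,46] y:[15,34] z:[22/3,37/3] -> miss, prune
  N11 x:[32,39] y:[7,26] z:[1,29/3] -> miss, prune
  N12 x:[9,16] y:[8,25] z:[3,38/3] -> hit [9,38/3], descend [3, 5, 9]
    N3 x:[13,16] y:[20,22] z:[3,5] -> miss, prune
    N5 x:[10,12] y:[8,13] z:[35/3,38/3] -> hit [35/3,12] leaf, test {P1@t=35/3}
    N9 x:[9,16] y:[19,25] z:[7,9] -> miss, prune

8 AABB tests over nodes [0, 2, 10, 11, 12, 3, 5, 9]; 1 leaf entered; closest P1.

== RESULT ==
1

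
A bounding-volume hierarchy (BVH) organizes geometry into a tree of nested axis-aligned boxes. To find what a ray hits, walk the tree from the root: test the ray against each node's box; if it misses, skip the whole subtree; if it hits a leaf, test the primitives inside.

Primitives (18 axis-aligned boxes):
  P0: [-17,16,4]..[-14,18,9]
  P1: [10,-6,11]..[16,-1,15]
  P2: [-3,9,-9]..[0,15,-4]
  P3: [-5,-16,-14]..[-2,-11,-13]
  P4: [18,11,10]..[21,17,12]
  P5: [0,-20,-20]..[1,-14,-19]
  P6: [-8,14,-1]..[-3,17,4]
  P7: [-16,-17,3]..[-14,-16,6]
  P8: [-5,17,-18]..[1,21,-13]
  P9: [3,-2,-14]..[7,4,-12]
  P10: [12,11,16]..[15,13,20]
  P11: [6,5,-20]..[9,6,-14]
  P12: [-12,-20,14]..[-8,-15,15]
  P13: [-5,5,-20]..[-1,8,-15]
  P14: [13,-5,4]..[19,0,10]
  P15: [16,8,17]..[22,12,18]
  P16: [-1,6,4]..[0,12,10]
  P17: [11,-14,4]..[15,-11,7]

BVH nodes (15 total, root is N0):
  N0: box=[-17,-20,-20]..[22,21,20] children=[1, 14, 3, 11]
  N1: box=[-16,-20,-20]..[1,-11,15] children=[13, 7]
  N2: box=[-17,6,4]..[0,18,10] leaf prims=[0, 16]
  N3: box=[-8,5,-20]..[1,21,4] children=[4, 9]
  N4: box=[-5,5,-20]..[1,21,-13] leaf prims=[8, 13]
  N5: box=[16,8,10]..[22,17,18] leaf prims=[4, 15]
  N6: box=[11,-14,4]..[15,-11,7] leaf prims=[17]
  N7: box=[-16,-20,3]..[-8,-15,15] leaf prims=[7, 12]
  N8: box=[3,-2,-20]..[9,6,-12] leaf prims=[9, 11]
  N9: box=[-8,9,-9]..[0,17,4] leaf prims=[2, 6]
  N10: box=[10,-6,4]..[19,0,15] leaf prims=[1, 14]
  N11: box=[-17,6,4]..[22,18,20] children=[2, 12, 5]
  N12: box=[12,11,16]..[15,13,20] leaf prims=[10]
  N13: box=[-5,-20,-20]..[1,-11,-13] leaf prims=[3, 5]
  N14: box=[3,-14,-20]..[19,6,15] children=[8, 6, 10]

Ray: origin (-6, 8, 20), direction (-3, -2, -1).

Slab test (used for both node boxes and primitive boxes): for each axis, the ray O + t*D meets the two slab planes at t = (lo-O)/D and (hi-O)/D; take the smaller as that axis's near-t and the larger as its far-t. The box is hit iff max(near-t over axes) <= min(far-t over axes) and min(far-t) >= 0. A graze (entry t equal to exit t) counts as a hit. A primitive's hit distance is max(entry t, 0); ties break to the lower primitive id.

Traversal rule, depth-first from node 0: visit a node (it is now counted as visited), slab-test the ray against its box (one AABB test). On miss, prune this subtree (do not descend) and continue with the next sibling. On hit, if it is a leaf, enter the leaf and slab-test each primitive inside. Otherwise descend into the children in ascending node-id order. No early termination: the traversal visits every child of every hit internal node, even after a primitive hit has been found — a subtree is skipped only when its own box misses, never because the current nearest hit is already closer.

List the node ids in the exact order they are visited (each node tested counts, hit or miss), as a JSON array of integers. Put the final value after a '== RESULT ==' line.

Traverse from the root:
N0 x:[-28/3,11/3] y:[-13/2,14] z:[0,40] -> hit [0,11/3], descend [1, 3, 11, 14]
  N1 x:[-7/3,10/3] y:[19/2,14] z:[5,40] -> miss, prune
  N3 x:[-7/3,2/3] y:[-13/2,3/2] z:[16,40] -> miss, prune
  N11 x:[-28/3,11/3] y:[-5,1] z:[0,16] -> hit [0,1], descend [2, 5, 12]
    N2 x:[-2,11/3] y:[-5,1] z:[10,16] -> miss, prune
    N5 x:[-28/3,-22/3] y:[-9/2,0] z:[2,10] -> miss, prune
    N12 x:[-7,-6] y:[-5/2,-3/2] z:[0,4] -> miss, prune
  N14 x:[-25/3,-3] y:[1,11] z:[5,40] -> miss, prune

Visited [0, 1, 3, 11, 2, 5, 12, 14]. Tests: 8 box, 0 leaf. Nearest: miss.

== RESULT ==
[0, 1, 3, 11, 2, 5, 12, 14]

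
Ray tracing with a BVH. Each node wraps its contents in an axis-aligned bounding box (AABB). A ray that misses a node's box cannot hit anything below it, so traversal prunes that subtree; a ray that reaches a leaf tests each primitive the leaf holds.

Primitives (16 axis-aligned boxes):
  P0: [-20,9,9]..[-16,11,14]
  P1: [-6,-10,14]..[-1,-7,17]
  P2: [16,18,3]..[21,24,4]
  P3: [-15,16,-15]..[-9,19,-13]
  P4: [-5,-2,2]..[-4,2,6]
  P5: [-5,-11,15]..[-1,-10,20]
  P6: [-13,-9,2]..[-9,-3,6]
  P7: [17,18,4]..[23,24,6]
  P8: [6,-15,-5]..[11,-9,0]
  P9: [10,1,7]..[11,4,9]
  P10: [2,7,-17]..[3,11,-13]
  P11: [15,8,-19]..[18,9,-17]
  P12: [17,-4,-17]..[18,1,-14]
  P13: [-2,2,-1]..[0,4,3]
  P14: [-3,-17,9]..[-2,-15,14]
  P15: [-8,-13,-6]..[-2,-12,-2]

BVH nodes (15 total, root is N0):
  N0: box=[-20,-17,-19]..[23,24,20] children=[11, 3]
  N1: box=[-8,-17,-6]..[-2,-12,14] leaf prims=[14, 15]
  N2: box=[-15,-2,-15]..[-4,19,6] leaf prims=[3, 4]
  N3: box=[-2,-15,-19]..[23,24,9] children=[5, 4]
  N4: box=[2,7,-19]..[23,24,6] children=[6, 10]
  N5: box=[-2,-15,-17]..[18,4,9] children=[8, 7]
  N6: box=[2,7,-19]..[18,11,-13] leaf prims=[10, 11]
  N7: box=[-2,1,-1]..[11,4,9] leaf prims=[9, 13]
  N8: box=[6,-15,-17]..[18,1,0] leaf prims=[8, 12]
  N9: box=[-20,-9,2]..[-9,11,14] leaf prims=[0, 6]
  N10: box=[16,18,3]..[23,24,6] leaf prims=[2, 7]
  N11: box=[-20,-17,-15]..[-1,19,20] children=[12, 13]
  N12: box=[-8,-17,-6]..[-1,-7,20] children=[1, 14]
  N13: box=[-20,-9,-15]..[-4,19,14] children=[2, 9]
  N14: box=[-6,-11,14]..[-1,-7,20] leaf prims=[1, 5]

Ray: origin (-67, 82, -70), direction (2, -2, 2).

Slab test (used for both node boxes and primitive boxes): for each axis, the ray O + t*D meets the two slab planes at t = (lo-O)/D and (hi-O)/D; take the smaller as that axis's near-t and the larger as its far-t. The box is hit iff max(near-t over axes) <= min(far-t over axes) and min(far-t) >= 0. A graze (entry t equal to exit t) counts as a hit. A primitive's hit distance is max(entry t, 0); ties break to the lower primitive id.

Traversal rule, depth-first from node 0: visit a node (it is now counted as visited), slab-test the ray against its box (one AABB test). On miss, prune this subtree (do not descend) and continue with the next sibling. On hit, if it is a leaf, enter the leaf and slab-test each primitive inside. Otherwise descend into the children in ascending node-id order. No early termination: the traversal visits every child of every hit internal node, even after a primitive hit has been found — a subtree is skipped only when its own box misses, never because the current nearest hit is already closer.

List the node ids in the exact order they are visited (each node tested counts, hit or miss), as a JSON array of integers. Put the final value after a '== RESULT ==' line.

Trace the traversal:
N0 x:[47/2,45] y:[29,99/2] z:[51/2,45] -> hit [29,45], descend [3, 11]
  N3 x:[65/2,45] y:[29,97/2] z:[51/2,79/2] -> hit [65/2,79/2], descend [4, 5]
    N4 x:[69/2,45] y:[29,75/2] z:[51/2,38] -> hit [69/2,75/2], descend [6, 10]
      N6 x:[69/2,85/2] y:[71/2,75/2] z:[51/2,57/2] -> miss, prune
      N10 x:[83/2,45] y:[29,32] z:[73/2,38] -> miss, prune
    N5 x:[65/2,85/2] y:[39,97/2] z:[53/2,79/2] -> hit [39,79/2], descend [7, 8]
      N7 x:[65/2,39] y:[39,81/2] z:[69/2,79/2] -> hit [39,39] leaf, test {P9@t=39, P13(miss)}
      N8 x:[73/2,85/2] y:[81/2,97/2] z:[53/2,35] -> miss, prune
  N11 x:[47/2,33] y:[63/2,99/2] z:[55/2,45] -> hit [63/2,33], descend [12, 13]
    N12 x:[59/2,33] y:[89/2,99/2] z:[32,45] -> miss, prune
    N13 x:[47/2,63/2] y:[63/2,91/2] z:[55/2,42] -> hit [63/2,63/2], descend [2, 9]
      N2 x:[26,63/2] y:[63/2,42] z:[55/2,38] -> hit [63/2,63/2] leaf, test {P3(miss), P4(miss)}
      N9 x:[47/2,29] y:[71/2,91/2] z:[36,42] -> miss, prune

Summary -> nodes [0, 3, 4, 6, 10, 5, 7, 8, 11, 12, 13, 2, 9]; box-tests=13; leaf-entries=2; first=P9

== RESULT ==
[0, 3, 4, 6, 10, 5, 7, 8, 11, 12, 13, 2, 9]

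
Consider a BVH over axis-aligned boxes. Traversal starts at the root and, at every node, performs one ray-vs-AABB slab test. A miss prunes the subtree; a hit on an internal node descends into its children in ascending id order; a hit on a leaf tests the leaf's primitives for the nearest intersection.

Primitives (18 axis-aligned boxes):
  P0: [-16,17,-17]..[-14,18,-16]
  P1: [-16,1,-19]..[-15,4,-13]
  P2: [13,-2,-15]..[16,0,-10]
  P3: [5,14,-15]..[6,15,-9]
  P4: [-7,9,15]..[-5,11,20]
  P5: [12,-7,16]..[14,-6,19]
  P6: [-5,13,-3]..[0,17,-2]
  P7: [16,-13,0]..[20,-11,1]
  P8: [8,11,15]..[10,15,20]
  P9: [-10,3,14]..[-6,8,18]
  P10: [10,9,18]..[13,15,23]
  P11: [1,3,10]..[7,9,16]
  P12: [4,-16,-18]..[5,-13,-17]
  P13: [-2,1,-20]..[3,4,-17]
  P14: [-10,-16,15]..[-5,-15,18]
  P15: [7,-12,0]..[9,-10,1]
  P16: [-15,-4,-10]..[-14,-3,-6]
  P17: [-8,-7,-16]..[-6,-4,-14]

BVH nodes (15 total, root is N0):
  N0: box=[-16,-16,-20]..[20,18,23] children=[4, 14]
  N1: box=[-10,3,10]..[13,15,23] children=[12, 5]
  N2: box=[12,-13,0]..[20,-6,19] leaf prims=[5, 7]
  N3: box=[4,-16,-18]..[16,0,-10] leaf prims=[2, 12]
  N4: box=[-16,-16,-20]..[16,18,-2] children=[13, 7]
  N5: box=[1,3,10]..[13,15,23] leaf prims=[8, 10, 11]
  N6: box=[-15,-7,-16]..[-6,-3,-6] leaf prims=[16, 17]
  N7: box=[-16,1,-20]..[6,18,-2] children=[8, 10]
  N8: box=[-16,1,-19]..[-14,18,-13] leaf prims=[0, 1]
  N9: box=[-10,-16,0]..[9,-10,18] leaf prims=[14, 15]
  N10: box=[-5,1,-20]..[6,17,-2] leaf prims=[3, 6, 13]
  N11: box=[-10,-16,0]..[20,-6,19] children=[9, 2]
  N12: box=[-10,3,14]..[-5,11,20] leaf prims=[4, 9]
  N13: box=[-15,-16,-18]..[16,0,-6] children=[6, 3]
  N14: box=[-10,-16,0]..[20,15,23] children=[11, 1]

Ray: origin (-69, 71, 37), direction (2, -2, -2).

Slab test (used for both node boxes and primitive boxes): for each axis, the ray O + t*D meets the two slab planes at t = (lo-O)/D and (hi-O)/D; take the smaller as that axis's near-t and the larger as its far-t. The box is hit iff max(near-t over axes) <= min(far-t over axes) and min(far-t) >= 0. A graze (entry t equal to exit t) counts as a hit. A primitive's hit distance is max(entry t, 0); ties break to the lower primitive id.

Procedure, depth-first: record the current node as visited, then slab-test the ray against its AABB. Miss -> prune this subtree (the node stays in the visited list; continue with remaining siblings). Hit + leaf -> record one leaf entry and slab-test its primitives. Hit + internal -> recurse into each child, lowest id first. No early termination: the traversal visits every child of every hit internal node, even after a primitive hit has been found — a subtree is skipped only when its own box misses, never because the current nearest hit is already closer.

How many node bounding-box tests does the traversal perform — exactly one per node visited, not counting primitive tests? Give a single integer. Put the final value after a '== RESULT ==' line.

Traverse from the root:
N0 x:[53/2,89/2] y:[53/2,87/2] z:[7,57/2] -> hit [53/2,57/2], descend [4, 14]
  N4 x:[53/2,85/2] y:[53/2,87/2] z:[39/2,57/2] -> hit [53/2,57/2], descend [7, 13]
    N7 x:[53/2,75/2] y:[53/2,35] z:[39/2,57/2] -> hit [53/2,57/2], descend [8, 10]
      N8 x:[53/2,55/2] y:[53/2,35] z:[25,28] -> hit [53/2,55/2] leaf, test {P0@t=53/2, P1(miss)}
      N10 x:[32,75/2] y:[27,35] z:[39/2,57/2] -> miss, prune
    N13 x:[27,85/2] y:[71/2,87/2] z:[43/2,55/2] -> miss, prune
  N14 x:[59/2,89/2] y:[28,87/2] z:[7,37/2] -> miss, prune

order=[0, 4, 7, 8, 10, 13, 14]  |boxes|=7  |leaves|=1  hit=P0

== RESULT ==
7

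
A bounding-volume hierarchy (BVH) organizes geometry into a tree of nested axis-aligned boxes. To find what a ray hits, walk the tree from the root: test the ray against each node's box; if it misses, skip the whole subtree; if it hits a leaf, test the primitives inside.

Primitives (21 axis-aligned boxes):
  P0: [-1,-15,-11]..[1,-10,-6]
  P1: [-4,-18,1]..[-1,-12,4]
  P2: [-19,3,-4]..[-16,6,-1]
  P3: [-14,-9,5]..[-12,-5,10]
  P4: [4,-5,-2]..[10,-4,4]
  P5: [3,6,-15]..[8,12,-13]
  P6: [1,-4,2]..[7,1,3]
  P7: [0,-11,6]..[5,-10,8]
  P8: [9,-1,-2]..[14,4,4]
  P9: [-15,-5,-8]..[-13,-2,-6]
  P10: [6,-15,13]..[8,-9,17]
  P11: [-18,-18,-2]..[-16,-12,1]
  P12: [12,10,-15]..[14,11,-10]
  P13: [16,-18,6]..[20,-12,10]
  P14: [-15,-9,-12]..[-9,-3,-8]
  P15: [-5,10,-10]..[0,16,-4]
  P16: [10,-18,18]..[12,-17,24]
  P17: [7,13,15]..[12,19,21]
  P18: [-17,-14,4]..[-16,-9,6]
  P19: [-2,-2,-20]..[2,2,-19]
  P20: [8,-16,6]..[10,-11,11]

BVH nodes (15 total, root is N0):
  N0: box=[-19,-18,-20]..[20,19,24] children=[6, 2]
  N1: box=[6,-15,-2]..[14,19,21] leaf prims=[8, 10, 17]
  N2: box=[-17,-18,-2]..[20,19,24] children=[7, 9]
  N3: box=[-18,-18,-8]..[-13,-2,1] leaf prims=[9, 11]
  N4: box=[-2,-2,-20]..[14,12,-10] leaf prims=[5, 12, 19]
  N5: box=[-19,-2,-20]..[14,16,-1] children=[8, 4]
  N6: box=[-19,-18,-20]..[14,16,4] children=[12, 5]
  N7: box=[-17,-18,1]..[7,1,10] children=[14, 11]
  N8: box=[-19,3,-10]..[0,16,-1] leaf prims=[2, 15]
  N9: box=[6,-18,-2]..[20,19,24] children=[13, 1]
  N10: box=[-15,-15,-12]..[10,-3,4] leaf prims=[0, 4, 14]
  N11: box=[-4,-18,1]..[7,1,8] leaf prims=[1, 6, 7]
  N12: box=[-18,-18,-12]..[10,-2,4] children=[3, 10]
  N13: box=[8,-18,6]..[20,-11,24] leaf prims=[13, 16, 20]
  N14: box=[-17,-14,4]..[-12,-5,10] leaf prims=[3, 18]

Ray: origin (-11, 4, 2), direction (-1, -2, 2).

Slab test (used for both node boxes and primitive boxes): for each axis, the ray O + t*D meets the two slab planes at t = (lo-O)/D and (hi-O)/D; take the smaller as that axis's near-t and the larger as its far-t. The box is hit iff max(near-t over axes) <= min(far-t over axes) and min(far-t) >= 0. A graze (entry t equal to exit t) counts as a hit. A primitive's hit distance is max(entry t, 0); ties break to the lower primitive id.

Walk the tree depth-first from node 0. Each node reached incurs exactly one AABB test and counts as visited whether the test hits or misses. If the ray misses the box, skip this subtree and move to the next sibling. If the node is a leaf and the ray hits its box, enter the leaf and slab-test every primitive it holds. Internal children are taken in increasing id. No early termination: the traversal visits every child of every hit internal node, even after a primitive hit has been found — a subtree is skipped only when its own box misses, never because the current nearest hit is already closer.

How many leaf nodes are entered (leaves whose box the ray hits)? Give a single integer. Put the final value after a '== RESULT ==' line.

Traverse from the root:
N0 x:[-31,8] y:[-15/2,11] z:[-11,11] -> hit [-15/2,8], descend [2, 6]
  N2 x:[-31,6] y:[-15/2,11] z:[-2,11] -> hit [-2,6], descend [7, 9]
    N7 x:[-18,6] y:[3/2,11] z:[-1/2,4] -> hit [3/2,4], descend [11, 14]
      N11 x:[-18,-7] y:[3/2,11] z:[-1/2,3] -> miss, prune
      N14 x:[1,6] y:[9/2,9] z:[1,4] -> miss, prune
    N9 x:[-31,-17] y:[-15/2,11] z:[-2,11] -> miss, prune
  N6 x:[-25,8] y:[-6,11] z:[-11,1] -> hit [-6,1], descend [5, 12]
    N5 x:[-25,8] y:[-6,3] z:[-11,-3/2] -> miss, prune
    N12 x:[-21,7] y:[3,11] z:[-7,1] -> miss, prune

Visited [0, 2, 7, 11, 14, 9, 6, 5, 12]. Tests: 9 box, 0 leaf. Nearest: miss.

== RESULT ==
0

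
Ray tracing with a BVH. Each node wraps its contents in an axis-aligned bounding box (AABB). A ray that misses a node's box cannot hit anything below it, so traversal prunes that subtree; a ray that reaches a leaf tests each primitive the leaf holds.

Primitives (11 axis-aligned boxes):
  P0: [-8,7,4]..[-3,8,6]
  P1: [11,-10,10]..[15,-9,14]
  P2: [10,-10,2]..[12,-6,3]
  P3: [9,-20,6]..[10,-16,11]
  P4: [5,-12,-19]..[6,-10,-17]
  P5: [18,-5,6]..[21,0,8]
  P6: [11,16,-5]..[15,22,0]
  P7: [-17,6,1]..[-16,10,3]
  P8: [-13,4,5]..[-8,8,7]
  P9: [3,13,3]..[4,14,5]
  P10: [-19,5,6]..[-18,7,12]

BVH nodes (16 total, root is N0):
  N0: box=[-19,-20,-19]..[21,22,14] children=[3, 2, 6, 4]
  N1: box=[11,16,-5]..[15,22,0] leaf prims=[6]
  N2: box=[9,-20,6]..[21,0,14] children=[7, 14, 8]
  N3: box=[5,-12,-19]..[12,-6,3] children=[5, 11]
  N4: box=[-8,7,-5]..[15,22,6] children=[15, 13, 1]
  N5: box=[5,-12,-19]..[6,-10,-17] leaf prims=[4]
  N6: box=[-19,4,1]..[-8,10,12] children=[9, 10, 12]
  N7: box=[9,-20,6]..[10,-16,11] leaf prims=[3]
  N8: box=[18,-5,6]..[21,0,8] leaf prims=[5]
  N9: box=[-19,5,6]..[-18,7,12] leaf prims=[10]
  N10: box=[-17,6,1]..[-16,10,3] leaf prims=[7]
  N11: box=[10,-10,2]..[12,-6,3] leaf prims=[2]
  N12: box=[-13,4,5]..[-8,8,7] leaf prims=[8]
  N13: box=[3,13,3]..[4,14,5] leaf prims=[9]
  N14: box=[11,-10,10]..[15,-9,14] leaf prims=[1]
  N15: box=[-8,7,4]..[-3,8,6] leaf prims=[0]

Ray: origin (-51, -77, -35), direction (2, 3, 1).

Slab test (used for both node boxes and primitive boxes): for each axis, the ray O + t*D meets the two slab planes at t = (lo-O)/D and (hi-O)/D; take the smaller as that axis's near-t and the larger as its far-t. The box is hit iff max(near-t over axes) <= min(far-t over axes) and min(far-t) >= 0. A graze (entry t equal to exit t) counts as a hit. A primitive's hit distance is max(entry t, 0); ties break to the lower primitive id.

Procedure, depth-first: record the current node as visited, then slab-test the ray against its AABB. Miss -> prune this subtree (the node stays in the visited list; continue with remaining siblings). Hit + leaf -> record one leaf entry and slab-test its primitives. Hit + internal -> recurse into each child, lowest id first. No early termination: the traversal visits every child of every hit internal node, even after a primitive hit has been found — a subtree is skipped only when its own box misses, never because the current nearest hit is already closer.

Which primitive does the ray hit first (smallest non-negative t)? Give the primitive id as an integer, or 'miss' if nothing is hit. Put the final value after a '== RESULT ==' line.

Traverse from the root:
N0 x:[16,36] y:[19,33] z:[16,49] -> hit [19,33], descend [2, 3, 4, 6]
  N2 x:[30,36] y:[19,77/3] z:[41,49] -> miss, prune
  N3 x:[28,63/2] y:[65/3,71/3] z:[16,38] -> miss, prune
  N4 x:[43/2,33] y:[28,33] z:[30,41] -> hit [30,33], descend [1, 13, 15]
    N1 x:[31,33] y:[31,33] z:[30,35] -> hit [31,33] leaf, test {P6@t=31}
    N13 x:[27,55/2] y:[30,91/3] z:[38,40] -> miss, prune
    N15 x:[43/2,24] y:[28,85/3] z:[39,41] -> miss, prune
  N6 x:[16,43/2] y:[27,29] z:[36,47] -> miss, prune

order=[0, 2, 3, 4, 1, 13, 15, 6]  |boxes|=8  |leaves|=1  hit=P6

== RESULT ==
6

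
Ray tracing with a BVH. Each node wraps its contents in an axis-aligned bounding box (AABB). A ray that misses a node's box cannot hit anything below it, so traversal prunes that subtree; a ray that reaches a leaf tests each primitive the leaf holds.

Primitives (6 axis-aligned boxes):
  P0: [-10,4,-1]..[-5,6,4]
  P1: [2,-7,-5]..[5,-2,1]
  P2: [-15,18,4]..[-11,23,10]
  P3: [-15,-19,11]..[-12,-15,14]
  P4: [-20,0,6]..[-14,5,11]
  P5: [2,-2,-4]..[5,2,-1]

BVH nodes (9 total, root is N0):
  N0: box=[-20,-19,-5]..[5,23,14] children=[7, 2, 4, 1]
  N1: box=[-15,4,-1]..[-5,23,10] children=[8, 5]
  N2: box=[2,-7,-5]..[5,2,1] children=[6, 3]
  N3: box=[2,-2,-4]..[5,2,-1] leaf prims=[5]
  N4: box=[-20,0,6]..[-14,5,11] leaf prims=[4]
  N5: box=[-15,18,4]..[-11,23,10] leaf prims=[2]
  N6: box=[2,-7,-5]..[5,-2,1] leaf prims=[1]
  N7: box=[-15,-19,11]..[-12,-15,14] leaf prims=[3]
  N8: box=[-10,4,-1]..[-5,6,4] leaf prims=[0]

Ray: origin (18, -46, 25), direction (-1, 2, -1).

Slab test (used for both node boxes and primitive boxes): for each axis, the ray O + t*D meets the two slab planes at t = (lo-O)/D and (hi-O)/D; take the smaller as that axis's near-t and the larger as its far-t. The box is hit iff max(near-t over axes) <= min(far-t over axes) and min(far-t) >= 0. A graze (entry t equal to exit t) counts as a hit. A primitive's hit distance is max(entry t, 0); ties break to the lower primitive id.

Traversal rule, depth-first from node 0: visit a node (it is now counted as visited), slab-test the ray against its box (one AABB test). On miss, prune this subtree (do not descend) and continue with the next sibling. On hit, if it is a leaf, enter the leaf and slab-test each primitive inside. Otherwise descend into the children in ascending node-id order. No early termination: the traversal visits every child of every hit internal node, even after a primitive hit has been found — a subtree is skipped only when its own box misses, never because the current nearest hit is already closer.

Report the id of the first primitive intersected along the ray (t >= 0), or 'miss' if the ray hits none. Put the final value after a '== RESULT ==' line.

Walk:
N0 x:[13,38] y:[27/2,69/2] z:[11,30] -> hit [27/2,30], descend [1, 2, 4, 7]
  N1 x:[23,33] y:[25,69/2] z:[15,26] -> hit [25,26], descend [5, 8]
    N5 x:[29,33] y:[32,69/2] z:[15,21] -> miss, prune
    N8 x:[23,28] y:[25,26] z:[21,26] -> hit [25,26] leaf, test {P0@t=25}
  N2 x:[13,16] y:[39/2,24] z:[24,30] -> miss, prune
  N4 x:[32,38] y:[23,51/2] z:[14,19] -> miss, prune
  N7 x:[30,33] y:[27/2,31/2] z:[11,14] -> miss, prune

Summary -> nodes [0, 1, 5, 8, 2, 4, 7]; box-tests=7; leaf-entries=1; first=P0

== RESULT ==
0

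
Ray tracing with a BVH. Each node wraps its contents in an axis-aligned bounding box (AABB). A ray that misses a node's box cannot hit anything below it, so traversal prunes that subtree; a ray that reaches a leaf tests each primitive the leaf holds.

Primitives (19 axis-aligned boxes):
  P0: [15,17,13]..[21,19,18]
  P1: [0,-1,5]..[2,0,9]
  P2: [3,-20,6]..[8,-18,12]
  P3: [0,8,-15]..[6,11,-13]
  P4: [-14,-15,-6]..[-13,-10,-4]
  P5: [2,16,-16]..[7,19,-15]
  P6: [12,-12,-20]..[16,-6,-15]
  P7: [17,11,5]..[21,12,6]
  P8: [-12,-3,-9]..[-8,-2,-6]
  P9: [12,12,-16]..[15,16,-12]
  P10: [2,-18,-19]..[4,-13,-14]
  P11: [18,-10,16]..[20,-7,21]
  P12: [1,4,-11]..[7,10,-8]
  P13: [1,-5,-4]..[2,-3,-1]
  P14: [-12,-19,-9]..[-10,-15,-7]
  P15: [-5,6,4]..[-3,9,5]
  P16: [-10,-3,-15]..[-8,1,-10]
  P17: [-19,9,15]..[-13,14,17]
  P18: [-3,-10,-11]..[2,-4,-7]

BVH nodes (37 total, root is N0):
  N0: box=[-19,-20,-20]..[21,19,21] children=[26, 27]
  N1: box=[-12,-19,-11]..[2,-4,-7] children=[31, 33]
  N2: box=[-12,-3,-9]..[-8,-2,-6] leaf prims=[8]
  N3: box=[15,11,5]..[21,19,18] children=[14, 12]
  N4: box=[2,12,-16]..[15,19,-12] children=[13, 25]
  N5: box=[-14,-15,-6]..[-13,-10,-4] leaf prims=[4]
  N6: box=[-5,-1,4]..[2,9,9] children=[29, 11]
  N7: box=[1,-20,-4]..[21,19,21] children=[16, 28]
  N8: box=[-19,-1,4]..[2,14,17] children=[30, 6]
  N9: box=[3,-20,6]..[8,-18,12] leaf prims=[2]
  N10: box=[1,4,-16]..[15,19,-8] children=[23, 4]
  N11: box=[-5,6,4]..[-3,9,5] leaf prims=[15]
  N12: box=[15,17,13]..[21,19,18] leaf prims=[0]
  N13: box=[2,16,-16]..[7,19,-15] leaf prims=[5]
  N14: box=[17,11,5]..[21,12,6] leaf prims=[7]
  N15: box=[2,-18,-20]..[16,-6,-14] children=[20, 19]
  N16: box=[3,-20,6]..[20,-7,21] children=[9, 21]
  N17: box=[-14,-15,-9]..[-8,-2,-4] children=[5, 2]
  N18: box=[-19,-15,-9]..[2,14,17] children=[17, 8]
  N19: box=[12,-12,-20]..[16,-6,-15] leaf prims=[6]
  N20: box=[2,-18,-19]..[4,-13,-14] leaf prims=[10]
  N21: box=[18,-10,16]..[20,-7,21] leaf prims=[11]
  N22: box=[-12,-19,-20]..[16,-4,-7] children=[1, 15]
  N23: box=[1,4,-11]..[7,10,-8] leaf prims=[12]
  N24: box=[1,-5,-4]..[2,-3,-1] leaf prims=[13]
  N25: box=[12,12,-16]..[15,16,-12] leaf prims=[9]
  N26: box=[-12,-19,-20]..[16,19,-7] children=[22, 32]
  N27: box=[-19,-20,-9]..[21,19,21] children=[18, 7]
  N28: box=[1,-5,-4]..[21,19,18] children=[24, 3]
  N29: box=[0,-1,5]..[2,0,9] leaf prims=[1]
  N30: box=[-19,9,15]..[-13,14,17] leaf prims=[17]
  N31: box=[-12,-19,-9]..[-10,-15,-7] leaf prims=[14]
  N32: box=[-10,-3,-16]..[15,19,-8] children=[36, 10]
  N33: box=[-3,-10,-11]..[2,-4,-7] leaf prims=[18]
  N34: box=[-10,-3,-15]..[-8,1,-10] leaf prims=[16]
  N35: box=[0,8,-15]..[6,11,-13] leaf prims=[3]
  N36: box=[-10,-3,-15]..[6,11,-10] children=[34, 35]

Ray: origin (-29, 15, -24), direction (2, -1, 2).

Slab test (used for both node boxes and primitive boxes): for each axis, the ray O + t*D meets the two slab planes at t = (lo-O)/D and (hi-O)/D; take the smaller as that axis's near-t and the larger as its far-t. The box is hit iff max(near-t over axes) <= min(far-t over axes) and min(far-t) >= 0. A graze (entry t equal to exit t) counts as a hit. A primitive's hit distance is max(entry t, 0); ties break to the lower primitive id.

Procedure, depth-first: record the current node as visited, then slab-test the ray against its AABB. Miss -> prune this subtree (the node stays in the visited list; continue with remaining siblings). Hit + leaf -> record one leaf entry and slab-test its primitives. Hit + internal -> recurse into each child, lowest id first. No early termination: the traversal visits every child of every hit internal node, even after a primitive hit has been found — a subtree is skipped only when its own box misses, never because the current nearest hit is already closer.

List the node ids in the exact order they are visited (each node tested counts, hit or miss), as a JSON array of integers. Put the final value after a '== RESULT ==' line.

Traverse from the root:
N0 x:[5,25] y:[-4,35] z:[2,45/2] -> hit [5,45/2], descend [26, 27]
  N26 x:[17/2,45/2] y:[-4,34] z:[2,17/2] -> hit [17/2,17/2], descend [22, 32]
    N22 x:[17/2,45/2] y:[19,34] z:[2,17/2] -> miss, prune
    N32 x:[19/2,22] y:[-4,18] z:[4,8] -> miss, prune
  N27 x:[5,25] y:[-4,35] z:[15/2,45/2] -> hit [15/2,45/2], descend [7, 18]
    N7 x:[15,25] y:[-4,35] z:[10,45/2] -> hit [15,45/2], descend [16, 28]
      N16 x:[16,49/2] y:[22,35] z:[15,45/2] -> hit [22,45/2], descend [9, 21]
        N9 x:[16,37/2] y:[33,35] z:[15,18] -> miss, prune
        N21 x:[47/2,49/2] y:[22,25] z:[20,45/2] -> miss, prune
      N28 x:[15,25] y:[-4,20] z:[10,21] -> hit [15,20], descend [3, 24]
        N3 x:[22,25] y:[-4,4] z:[29/2,21] -> miss, prune
        N24 x:[15,31/2] y:[18,20] z:[10,23/2] -> miss, prune
    N18 x:[5,31/2] y:[1,30] z:[15/2,41/2] -> hit [15/2,31/2], descend [8, 17]
      N8 x:[5,31/2] y:[1,16] z:[14,41/2] -> hit [14,31/2], descend [6, 30]
        N6 x:[12,31/2] y:[6,16] z:[14,33/2] -> hit [14,31/2], descend [11, 29]
          N11 x:[12,13] y:[6,9] z:[14,29/2] -> miss, prune
          N29 x:[29/2,31/2] y:[15,16] z:[29/2,33/2] -> hit [15,31/2] leaf, test {P1@t=15}
        N30 x:[5,8] y:[1,6] z:[39/2,41/2] -> miss, prune
      N17 x:[15/2,21/2] y:[17,30] z:[15/2,10] -> miss, prune

19 AABB tests over nodes [0, 26, 22, 32, 27, 7, 16, 9, 21, 28, 3, 24, 18, 8, 6, 11, 29, 30, 17]; 1 leaf entered; closest P1.

== RESULT ==
[0, 26, 22, 32, 27, 7, 16, 9, 21, 28, 3, 24, 18, 8, 6, 11, 29, 30, 17]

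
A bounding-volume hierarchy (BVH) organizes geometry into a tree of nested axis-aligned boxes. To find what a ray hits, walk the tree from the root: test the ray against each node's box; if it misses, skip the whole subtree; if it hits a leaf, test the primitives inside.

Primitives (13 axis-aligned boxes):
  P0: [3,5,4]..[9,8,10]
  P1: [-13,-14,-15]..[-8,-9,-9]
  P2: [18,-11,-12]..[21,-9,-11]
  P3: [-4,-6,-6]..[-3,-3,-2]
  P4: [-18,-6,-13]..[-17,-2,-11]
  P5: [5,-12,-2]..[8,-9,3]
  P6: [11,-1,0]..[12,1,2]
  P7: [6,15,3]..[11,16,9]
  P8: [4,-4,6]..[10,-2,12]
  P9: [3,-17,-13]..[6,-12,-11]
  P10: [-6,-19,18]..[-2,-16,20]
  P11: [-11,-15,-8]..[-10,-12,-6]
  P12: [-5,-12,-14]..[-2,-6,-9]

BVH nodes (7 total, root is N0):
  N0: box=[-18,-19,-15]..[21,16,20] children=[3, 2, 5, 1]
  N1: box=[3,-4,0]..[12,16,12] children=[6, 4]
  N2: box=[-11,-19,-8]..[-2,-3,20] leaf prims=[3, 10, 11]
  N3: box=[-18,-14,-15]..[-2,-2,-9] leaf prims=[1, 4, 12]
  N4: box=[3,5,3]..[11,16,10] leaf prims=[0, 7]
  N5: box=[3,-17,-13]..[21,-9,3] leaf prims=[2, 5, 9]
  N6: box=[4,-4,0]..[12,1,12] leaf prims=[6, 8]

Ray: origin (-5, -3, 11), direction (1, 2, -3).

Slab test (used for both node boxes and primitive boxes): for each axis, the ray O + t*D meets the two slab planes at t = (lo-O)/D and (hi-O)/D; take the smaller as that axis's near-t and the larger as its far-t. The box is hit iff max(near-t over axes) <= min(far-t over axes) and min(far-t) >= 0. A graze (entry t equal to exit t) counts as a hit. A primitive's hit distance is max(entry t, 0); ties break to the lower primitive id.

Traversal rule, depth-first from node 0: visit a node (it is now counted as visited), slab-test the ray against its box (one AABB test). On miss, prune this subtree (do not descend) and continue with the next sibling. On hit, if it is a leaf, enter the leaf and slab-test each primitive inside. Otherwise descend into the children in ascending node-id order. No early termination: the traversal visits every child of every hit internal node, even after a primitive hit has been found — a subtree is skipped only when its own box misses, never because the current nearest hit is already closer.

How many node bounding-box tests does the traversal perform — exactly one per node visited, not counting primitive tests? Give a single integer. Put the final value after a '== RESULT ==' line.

Trace the traversal:
N0 x:[-13,26] y:[-8,19/2] z:[-3,26/3] -> hit [-3,26/3], descend [1, 2, 3, 5]
  N1 x:[8,17] y:[-1/2,19/2] z:[-1/3,11/3] -> miss, prune
  N2 x:[-6,3] y:[-8,0] z:[-3,19/3] -> hit [-3,0] leaf, test {P3(miss), P10(miss), P11(miss)}
  N3 x:[-13,3] y:[-11/2,1/2] z:[20/3,26/3] -> miss, prune
  N5 x:[8,26] y:[-7,-3] z:[8/3,8] -> miss, prune

Summary -> nodes [0, 1, 2, 3, 5]; box-tests=5; leaf-entries=1; first=miss

== RESULT ==
5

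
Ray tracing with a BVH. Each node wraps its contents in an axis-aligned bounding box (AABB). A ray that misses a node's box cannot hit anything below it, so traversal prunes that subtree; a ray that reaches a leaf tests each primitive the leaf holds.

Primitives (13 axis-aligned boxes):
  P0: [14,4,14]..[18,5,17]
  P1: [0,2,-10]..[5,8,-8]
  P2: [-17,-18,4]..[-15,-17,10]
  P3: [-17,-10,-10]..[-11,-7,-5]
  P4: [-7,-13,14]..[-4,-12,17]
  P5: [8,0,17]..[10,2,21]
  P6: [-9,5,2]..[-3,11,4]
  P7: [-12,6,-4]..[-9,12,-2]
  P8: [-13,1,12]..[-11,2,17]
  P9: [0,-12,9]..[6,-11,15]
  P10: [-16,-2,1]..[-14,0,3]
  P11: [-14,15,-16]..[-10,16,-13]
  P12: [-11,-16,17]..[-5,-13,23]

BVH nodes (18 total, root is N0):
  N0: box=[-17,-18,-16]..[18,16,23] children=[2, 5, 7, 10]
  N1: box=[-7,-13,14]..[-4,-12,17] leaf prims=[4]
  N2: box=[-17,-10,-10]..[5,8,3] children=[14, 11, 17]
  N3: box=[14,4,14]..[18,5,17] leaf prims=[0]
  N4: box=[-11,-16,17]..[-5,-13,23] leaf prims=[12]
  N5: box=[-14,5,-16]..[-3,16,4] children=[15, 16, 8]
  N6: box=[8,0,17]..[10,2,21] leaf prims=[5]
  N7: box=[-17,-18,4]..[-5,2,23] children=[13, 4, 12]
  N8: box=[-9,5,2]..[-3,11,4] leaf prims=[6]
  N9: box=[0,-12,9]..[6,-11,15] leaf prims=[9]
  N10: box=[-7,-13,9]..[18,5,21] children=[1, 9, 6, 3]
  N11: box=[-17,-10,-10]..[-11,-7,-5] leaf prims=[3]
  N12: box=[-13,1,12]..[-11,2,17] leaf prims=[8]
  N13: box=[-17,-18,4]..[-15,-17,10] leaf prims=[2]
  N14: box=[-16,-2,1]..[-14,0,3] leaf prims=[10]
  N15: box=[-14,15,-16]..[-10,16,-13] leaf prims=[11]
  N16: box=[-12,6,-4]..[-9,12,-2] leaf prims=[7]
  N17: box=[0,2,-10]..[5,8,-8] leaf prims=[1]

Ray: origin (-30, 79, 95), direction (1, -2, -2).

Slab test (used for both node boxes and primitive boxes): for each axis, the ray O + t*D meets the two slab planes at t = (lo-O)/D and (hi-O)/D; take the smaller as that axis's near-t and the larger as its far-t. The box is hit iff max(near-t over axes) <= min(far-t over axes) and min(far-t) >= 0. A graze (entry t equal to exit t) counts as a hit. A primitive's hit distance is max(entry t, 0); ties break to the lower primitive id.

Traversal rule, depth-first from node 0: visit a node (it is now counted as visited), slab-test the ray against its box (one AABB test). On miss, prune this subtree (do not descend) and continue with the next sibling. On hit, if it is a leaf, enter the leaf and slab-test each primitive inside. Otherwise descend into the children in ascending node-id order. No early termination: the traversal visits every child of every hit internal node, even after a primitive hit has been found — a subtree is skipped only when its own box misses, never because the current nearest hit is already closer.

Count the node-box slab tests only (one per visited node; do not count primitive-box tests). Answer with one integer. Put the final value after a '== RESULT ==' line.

Trace the traversal:
N0 x:[13,48] y:[63/2,97/2] z:[36,111/2] -> hit [36,48], descend [2, 5, 7, 10]
  N2 x:[13,35] y:[71/2,89/2] z:[46,105/2] -> miss, prune
  N5 x:[16,27] y:[63/2,37] z:[91/2,111/2] -> miss, prune
  N7 x:[13,25] y:[77/2,97/2] z:[36,91/2] -> miss, prune
  N10 x:[23,48] y:[37,46] z:[37,43] -> hit [37,43], descend [1, 3, 6, 9]
    N1 x:[23,26] y:[91/2,46] z:[39,81/2] -> miss, prune
    N3 x:[44,48] y:[37,75/2] z:[39,81/2] -> miss, prune
    N6 x:[38,40] y:[77/2,79/2] z:[37,39] -> hit [77/2,39] leaf, test {P5@t=77/2}
    N9 x:[30,36] y:[45,91/2] z:[40,43] -> miss, prune

Visited [0, 2, 5, 7, 10, 1, 3, 6, 9]. Tests: 9 box, 1 leaf. Nearest: P5.

== RESULT ==
9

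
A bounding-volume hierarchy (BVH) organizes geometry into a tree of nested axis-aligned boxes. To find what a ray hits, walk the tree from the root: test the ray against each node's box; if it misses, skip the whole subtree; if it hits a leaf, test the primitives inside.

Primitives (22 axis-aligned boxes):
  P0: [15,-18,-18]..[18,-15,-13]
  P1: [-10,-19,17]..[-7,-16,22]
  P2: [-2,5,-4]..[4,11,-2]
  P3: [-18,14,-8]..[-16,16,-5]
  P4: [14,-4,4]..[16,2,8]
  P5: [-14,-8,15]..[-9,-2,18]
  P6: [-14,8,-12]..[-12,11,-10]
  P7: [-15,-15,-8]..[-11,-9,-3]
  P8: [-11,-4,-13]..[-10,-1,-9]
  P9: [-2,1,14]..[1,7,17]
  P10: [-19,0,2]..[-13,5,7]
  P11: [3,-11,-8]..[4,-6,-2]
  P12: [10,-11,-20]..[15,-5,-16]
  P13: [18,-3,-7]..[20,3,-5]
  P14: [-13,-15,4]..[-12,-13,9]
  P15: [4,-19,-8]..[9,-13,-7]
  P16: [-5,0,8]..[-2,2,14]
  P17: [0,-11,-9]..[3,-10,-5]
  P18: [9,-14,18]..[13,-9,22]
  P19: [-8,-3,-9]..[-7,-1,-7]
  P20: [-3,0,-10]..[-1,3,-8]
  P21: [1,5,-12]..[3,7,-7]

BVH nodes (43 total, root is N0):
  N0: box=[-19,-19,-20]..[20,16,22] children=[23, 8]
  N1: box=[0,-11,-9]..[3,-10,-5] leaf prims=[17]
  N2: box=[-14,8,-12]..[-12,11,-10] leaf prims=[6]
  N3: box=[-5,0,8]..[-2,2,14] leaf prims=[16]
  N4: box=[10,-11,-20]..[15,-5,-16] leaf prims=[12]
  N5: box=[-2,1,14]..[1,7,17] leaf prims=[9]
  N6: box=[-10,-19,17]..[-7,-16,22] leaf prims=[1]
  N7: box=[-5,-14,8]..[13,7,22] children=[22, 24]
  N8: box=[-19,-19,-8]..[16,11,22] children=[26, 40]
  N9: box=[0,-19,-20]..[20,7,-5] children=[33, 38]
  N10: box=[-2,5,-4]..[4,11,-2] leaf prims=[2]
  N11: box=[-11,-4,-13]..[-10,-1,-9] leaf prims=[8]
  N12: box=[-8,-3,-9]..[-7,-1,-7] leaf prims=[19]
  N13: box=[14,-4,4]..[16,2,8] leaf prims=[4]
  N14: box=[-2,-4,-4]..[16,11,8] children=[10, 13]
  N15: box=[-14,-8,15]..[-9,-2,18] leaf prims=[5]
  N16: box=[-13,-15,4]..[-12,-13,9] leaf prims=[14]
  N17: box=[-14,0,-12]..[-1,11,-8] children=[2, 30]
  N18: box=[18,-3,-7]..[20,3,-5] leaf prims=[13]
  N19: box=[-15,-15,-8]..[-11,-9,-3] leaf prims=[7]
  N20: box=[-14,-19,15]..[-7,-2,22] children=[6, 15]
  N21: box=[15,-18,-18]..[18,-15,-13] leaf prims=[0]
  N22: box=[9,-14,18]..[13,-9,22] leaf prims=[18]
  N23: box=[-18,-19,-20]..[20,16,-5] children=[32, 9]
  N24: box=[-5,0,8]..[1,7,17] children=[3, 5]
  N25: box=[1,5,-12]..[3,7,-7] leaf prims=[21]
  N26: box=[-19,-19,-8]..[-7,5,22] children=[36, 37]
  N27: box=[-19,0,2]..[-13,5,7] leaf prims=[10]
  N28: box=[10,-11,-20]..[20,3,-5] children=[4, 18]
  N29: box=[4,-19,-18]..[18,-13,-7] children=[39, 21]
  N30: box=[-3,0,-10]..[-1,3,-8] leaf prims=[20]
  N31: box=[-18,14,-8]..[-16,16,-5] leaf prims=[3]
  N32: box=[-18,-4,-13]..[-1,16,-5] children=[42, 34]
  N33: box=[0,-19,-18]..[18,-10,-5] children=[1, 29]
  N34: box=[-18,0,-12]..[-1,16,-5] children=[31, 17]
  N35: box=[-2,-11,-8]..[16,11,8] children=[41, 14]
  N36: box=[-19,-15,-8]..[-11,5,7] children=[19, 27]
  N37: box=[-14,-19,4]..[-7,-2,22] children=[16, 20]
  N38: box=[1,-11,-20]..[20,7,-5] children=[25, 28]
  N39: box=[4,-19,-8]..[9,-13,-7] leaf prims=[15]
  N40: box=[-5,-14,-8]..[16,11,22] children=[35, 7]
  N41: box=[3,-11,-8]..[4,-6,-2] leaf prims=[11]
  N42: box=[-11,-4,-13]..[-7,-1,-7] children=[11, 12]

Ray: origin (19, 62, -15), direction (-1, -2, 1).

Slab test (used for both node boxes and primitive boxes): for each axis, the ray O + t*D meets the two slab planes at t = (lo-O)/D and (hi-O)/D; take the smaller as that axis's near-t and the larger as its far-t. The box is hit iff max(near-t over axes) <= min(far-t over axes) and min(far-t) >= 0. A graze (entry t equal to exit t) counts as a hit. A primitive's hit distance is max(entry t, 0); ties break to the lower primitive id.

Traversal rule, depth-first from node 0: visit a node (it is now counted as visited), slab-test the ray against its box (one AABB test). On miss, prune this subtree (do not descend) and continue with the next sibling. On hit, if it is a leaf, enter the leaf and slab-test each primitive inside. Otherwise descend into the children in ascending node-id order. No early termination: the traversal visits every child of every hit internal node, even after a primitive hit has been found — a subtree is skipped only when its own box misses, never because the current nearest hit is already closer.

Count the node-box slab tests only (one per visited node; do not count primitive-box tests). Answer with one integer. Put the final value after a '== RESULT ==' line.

Trace the traversal:
N0 x:[-1,38] y:[23,81/2] z:[-5,37] -> hit [23,37], descend [8, 23]
  N8 x:[3,38] y:[51/2,81/2] z:[7,37] -> hit [51/2,37], descend [26, 40]
    N26 x:[26,38] y:[57/2,81/2] z:[7,37] -> hit [57/2,37], descend [36, 37]
      N36 x:[30,38] y:[57/2,77/2] z:[7,22] -> miss, prune
      N37 x:[26,33] y:[32,81/2] z:[19,37] -> hit [32,33], descend [16, 20]
        N16 x:[31,32] y:[75/2,77/2] z:[19,24] -> miss, prune
        N20 x:[26,33] y:[32,81/2] z:[30,37] -> hit [32,33], descend [6, 15]
          N6 x:[26,29] y:[39,81/2] z:[32,37] -> miss, prune
          N15 x:[28,33] y:[32,35] z:[30,33] -> hit [32,33] leaf, test {P5@t=32}
    N40 x:[3,24] y:[51/2,38] z:[7,37] -> miss, prune
  N23 x:[-1,37] y:[23,81/2] z:[-5,10] -> miss, prune

11 AABB tests over nodes [0, 8, 26, 36, 37, 16, 20, 6, 15, 40, 23]; 1 leaf entered; closest P5.

== RESULT ==
11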